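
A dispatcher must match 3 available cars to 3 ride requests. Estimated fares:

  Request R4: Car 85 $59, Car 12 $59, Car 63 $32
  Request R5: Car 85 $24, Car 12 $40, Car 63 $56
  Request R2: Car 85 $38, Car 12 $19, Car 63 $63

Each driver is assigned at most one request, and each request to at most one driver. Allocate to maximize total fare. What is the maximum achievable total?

Treat this as an assignment problem: match each driver to one request.
Optimal: Car 85→Request R4 ($59), Car 12→Request R5 ($40), Car 63→Request R2 ($63) — total 59+40+63 = $162.
Column-greedy (each request in turn goes to its best remaining driver) gives $134, worse by 28.
Next-best assignment: Car 85→Request R2, Car 12→Request R4, Car 63→Request R5 = $153.
Swapping Car 63↔Car 85 (Car 63→Request R4 $32, Car 85→Request R2 $38) loses 52.

Maximum total: $162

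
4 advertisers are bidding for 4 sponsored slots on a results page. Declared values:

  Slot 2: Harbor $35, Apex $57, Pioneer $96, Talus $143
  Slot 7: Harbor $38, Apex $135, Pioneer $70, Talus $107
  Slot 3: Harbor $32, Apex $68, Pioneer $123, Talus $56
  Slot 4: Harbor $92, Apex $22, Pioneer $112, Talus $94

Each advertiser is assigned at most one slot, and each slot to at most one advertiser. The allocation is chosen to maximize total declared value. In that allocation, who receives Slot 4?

This is a one-to-one assignment (maximum-weight bipartite matching).
Optimal: Harbor→Slot 4 ($92), Apex→Slot 7 ($135), Pioneer→Slot 3 ($123), Talus→Slot 2 ($143) — total 92+135+123+143 = $493.
No other one-to-one assignment exceeds $493.

Harbor receives Slot 4.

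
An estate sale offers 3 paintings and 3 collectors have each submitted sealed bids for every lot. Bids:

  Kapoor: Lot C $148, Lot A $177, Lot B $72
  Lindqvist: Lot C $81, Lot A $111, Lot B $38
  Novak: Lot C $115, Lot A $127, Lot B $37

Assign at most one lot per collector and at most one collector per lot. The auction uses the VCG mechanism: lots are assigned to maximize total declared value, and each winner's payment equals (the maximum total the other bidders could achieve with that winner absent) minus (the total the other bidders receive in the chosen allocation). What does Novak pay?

Novak pays $44.

Efficient allocation: Kapoor→Lot A ($177), Lindqvist→Lot B ($38), Novak→Lot C ($115); total welfare W = $330.
Novak receives Lot C at value $115, so the others get W − 115 = $215.
Without Novak: best allocation of the remaining 2 bidders over all 3 lots is Kapoor→Lot C ($148), Lindqvist→Lot A ($111), total $259.
VCG payment = (others' best without Novak) − (others' welfare with Novak) = 259 − 215 = $44.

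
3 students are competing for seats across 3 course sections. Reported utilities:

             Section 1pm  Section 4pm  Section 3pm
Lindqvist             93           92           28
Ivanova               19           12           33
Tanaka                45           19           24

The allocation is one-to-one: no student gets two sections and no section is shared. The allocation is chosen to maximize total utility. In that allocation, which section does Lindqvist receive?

Lindqvist receives Section 4pm.

This is a one-to-one assignment (maximum-weight bipartite matching).
Optimal: Lindqvist→Section 4pm (92 points), Ivanova→Section 3pm (33 points), Tanaka→Section 1pm (45 points) — total 92+33+45 = 170 points.
Row-greedy (each student in turn takes its best remaining section) gives 145 points, worse by 25.
No other one-to-one assignment exceeds 170 points.
Lindqvist's own top section is Section 1pm (93 points), but forcing Lindqvist→Section 1pm and reassigning the rest optimally gives only 145 points — worse by 25.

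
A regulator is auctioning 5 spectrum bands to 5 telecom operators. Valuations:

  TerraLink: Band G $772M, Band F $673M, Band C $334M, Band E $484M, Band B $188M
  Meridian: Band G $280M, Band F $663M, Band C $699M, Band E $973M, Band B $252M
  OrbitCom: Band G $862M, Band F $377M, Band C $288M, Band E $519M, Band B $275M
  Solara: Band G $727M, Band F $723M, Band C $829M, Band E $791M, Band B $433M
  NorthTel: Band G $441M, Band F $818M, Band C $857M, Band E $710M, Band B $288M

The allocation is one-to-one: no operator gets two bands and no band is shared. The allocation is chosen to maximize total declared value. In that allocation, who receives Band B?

Treat this as an assignment problem: match each operator to one band.
Optimal: TerraLink→Band F ($673M), Meridian→Band E ($973M), OrbitCom→Band G ($862M), Solara→Band B ($433M), NorthTel→Band C ($857M) — total 673+973+862+433+857 = $3798M.
Column-greedy (each band in turn goes to its best remaining operator) gives $3670M, worse by 128.
Swapping OrbitCom↔NorthTel (OrbitCom→Band C $288M, NorthTel→Band G $441M) loses 990.
Solara's own top band is Band C ($829M), but forcing Solara→Band C and reassigning the rest optimally gives only $3670M — worse by 128.

Solara receives Band B.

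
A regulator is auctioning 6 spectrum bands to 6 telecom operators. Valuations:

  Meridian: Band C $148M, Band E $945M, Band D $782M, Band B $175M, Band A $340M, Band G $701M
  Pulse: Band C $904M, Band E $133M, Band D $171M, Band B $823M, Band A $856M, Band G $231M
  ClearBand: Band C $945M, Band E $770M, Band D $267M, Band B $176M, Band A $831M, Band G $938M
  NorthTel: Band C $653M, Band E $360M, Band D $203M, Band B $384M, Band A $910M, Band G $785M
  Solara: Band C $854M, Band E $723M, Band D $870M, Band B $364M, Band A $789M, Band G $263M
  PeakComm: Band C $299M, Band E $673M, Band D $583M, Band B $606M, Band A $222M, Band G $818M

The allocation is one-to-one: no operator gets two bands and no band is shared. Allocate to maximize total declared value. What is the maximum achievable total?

Maximum total: $5311M

Optimal: Meridian→Band E ($945M), Pulse→Band B ($823M), ClearBand→Band C ($945M), NorthTel→Band A ($910M), Solara→Band D ($870M), PeakComm→Band G ($818M) — total 945+823+945+910+870+818 = $5311M.
Row-greedy (each operator in turn takes its best remaining band) gives $5173M, worse by 138.
Swapping ClearBand↔Solara (ClearBand→Band D $267M, Solara→Band C $854M) loses 694.
Checked against all permutations: $5311M is optimal.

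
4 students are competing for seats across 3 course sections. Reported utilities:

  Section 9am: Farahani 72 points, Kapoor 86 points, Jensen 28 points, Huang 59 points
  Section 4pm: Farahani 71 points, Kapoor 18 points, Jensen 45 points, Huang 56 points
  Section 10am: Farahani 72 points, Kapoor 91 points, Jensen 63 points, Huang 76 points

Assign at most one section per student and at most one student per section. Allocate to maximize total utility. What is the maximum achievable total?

Treat this as an assignment problem: match each student to one section.
Optimal: Kapoor→Section 9am (86 points), Farahani→Section 4pm (71 points), Huang→Section 10am (76 points) — total 86+71+76 = 233 points.
Max-entry greedy (repeatedly take the single best remaining cell) gives 219 points, worse by 14.
Next-best assignment: Huang→Section 9am, Farahani→Section 4pm, Kapoor→Section 10am = 221 points.
Swapping Kapoor↔Farahani (Kapoor→Section 4pm 18 points, Farahani→Section 9am 72 points) loses 67.

Max total: 233 points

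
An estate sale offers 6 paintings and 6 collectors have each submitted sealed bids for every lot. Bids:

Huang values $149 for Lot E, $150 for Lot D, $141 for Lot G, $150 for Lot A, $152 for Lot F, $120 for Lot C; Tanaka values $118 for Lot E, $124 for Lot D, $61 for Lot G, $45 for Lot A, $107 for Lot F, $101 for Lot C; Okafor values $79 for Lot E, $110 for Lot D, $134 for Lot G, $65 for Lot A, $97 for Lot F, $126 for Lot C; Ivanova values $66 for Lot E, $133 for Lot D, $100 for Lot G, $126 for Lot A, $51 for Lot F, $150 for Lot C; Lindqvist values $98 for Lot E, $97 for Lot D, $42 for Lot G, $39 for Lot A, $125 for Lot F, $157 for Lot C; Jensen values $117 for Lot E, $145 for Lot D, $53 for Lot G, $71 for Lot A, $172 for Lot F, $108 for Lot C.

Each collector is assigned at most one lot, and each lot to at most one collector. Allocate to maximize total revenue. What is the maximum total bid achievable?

Max total: $864

Treat this as an assignment problem: match each collector to one lot.
Optimal: Huang→Lot A ($150), Tanaka→Lot E ($118), Okafor→Lot G ($134), Ivanova→Lot D ($133), Lindqvist→Lot C ($157), Jensen→Lot F ($172) — total 150+118+134+133+157+172 = $864.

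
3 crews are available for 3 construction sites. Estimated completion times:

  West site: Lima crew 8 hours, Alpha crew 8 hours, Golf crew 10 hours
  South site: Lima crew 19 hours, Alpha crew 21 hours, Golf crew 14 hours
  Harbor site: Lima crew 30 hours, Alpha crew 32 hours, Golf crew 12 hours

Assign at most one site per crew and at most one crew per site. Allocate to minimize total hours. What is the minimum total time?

Min total: 39 hours

Optimal: Lima crew→South site (19 hours), Alpha crew→West site (8 hours), Golf crew→Harbor site (12 hours) — total 19+8+12 = 39 hours.
Min-entry greedy (repeatedly take the single cheapest remaining cell) gives 41 hours, worse by 2.
Next-best assignment: Lima crew→West site, Alpha crew→South site, Golf crew→Harbor site = 41 hours.
Every other assignment is strictly worse.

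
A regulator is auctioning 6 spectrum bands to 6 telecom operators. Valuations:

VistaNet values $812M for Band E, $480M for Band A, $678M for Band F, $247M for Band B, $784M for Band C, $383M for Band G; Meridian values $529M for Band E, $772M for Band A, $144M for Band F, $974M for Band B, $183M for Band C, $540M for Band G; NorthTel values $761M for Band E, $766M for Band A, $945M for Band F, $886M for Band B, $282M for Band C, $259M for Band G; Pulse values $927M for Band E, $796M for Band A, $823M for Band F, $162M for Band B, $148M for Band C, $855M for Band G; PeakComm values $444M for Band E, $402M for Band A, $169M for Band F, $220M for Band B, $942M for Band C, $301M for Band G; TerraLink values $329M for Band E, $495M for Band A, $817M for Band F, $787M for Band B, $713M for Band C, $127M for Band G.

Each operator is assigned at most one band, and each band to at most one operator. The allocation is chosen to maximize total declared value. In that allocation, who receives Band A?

NorthTel receives Band A.

Optimal: VistaNet→Band E ($812M), Meridian→Band B ($974M), NorthTel→Band A ($766M), Pulse→Band G ($855M), PeakComm→Band C ($942M), TerraLink→Band F ($817M) — total 812+974+766+855+942+817 = $5166M.
Column-greedy (each band in turn goes to its best remaining operator) gives $4756M, worse by 410.
Next-best assignment: VistaNet→Band E, Meridian→Band A, NorthTel→Band F, Pulse→Band G, PeakComm→Band C, TerraLink→Band B = $5113M.
Swapping NorthTel↔VistaNet (NorthTel→Band E $761M, VistaNet→Band A $480M) loses 337.
NorthTel's own top band is Band F ($945M), but forcing NorthTel→Band F and reassigning the rest optimally gives only $5113M — worse by 53.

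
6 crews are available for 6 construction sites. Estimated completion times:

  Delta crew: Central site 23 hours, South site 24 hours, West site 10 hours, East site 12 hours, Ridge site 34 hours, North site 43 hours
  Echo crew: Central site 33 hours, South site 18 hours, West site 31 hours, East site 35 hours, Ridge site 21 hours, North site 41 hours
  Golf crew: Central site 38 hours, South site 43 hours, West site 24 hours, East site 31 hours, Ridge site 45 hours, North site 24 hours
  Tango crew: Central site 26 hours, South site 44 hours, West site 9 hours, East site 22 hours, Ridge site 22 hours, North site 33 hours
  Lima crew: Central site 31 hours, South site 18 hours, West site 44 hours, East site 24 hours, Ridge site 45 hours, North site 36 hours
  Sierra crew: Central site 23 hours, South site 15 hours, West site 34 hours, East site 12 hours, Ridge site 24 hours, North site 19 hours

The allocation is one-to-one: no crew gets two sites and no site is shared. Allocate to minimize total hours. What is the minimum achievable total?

Optimal: Delta crew→Central site (23 hours), Echo crew→Ridge site (21 hours), Golf crew→North site (24 hours), Tango crew→West site (9 hours), Lima crew→South site (18 hours), Sierra crew→East site (12 hours) — total 23+21+24+9+18+12 = 107 hours.
Column-greedy (each site in turn goes to its cheapest remaining crew) gives 116 hours, worse by 9.
Swapping Echo crew↔Delta crew (Echo crew→Central site 33 hours, Delta crew→Ridge site 34 hours) adds 23.

Min total: 107 hours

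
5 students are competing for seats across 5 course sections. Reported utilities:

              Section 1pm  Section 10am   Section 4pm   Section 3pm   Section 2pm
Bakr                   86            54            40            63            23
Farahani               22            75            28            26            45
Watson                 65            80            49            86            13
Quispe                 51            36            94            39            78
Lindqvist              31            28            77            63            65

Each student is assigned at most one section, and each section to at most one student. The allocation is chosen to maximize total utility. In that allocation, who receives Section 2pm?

Optimal: Bakr→Section 1pm (86 points), Farahani→Section 10am (75 points), Watson→Section 3pm (86 points), Quispe→Section 4pm (94 points), Lindqvist→Section 2pm (65 points) — total 86+75+86+94+65 = 406 points.
Column-greedy (each section in turn goes to its best remaining student) gives 368 points, worse by 38.
Checked against all permutations: 406 points is optimal.
Lindqvist's own top section is Section 4pm (77 points), but forcing Lindqvist→Section 4pm and reassigning the rest optimally gives only 402 points — worse by 4.

Lindqvist receives Section 2pm.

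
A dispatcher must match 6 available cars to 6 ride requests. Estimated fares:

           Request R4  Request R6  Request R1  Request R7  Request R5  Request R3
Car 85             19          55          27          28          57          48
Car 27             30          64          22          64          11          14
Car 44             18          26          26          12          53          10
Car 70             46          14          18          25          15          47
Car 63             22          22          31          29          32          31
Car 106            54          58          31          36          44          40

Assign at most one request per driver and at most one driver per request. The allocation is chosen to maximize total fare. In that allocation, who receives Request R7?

Optimal: Car 85→Request R6 ($55), Car 27→Request R7 ($64), Car 44→Request R5 ($53), Car 70→Request R3 ($47), Car 63→Request R1 ($31), Car 106→Request R4 ($54) — total 55+64+53+47+31+54 = $304.
Max-entry greedy (repeatedly take the single best remaining cell) gives $265, worse by 39.
Swapping Car 27↔Car 85 (Car 27→Request R6 $64, Car 85→Request R7 $28) loses 27.
Checked against all permutations: $304 is optimal.
Car 27's own top request is Request R6 ($64), but forcing Car 27→Request R6 and reassigning the rest optimally gives only $278 — worse by 26.

Car 27 receives Request R7.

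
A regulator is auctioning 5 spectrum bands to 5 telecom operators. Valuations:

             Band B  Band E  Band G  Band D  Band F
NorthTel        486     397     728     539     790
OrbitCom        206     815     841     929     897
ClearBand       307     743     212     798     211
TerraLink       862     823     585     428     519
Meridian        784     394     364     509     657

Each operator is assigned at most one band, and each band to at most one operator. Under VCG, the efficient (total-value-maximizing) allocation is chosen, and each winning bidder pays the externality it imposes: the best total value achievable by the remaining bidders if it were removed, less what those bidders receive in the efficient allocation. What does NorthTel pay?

NorthTel pays $56M.

Efficient allocation: NorthTel→Band F ($790M), OrbitCom→Band G ($841M), ClearBand→Band D ($798M), TerraLink→Band E ($823M), Meridian→Band B ($784M); total welfare W = $4036M.
NorthTel receives Band F at value $790M, so the others get W − 790 = $3246M.
Without NorthTel: best allocation of the remaining 4 bidders over all 5 bands is OrbitCom→Band F ($897M), ClearBand→Band D ($798M), TerraLink→Band E ($823M), Meridian→Band B ($784M), total $3302M.
VCG payment = (others' best without NorthTel) − (others' welfare with NorthTel) = 3302 − 3246 = $56M.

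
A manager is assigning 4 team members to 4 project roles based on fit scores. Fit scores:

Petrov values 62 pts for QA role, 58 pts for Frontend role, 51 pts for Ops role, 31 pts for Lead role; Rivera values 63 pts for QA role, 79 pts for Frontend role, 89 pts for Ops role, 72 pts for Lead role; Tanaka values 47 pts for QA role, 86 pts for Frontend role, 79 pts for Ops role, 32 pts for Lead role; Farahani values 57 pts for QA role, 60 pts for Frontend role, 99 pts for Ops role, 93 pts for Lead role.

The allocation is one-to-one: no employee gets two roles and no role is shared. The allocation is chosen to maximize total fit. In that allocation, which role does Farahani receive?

Farahani receives Lead role.

Optimal: Petrov→QA role (62 pts), Rivera→Ops role (89 pts), Tanaka→Frontend role (86 pts), Farahani→Lead role (93 pts) — total 62+89+86+93 = 330 pts.
Max-entry greedy (repeatedly take the single best remaining cell) gives 319 pts, worse by 11.
Next-best assignment: Petrov→QA role, Rivera→Lead role, Tanaka→Frontend role, Farahani→Ops role = 319 pts.
Farahani's own top role is Ops role (99 pts), but forcing Farahani→Ops role and reassigning the rest optimally gives only 319 pts — worse by 11.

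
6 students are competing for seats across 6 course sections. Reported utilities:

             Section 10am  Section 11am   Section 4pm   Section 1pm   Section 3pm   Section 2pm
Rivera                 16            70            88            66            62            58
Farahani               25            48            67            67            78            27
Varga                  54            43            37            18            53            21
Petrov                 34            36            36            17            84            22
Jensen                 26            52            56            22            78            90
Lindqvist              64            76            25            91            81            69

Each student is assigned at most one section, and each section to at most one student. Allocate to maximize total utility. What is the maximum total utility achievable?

Treat this as an assignment problem: match each student to one section.
Optimal: Rivera→Section 4pm (88 points), Farahani→Section 1pm (67 points), Varga→Section 10am (54 points), Petrov→Section 3pm (84 points), Jensen→Section 2pm (90 points), Lindqvist→Section 11am (76 points) — total 88+67+54+84+90+76 = 459 points.
Max-entry greedy (repeatedly take the single best remaining cell) gives 455 points, worse by 4.
Every other assignment is strictly worse.

Max total: 459 points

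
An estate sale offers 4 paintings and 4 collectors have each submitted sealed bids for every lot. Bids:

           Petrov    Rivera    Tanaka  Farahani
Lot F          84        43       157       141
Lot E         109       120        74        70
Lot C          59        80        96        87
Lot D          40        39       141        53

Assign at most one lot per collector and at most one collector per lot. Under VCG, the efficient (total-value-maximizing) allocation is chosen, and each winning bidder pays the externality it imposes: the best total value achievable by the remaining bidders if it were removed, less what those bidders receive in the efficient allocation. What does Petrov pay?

Efficient allocation: Petrov→Lot E ($109), Rivera→Lot C ($80), Tanaka→Lot D ($141), Farahani→Lot F ($141); total welfare W = $471.
Petrov receives Lot E at value $109, so the others get W − 109 = $362.
Without Petrov: best allocation of the remaining 3 bidders over all 4 lots is Rivera→Lot E ($120), Tanaka→Lot D ($141), Farahani→Lot F ($141), total $402.
VCG payment = (others' best without Petrov) − (others' welfare with Petrov) = 402 − 362 = $40.

Petrov pays $40.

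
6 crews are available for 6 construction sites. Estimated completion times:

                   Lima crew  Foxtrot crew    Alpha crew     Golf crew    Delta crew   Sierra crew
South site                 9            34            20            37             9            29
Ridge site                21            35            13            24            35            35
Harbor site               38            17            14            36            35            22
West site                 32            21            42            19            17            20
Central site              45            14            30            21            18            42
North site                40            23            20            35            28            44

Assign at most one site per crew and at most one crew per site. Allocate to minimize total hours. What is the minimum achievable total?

Min total: 104 hours

Optimal: Lima crew→South site (9 hours), Foxtrot crew→North site (23 hours), Alpha crew→Ridge site (13 hours), Golf crew→West site (19 hours), Delta crew→Central site (18 hours), Sierra crew→Harbor site (22 hours) — total 9+23+13+19+18+22 = 104 hours.
Row-greedy (each crew in turn takes its cheapest remaining site) gives 105 hours, worse by 1.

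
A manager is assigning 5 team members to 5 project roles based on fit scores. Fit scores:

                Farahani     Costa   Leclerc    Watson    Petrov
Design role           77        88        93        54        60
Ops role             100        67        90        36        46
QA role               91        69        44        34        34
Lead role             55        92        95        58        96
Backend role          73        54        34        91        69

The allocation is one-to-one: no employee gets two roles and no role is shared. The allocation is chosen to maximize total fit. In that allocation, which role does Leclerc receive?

Leclerc receives Ops role.

Optimal: Farahani→QA role (91 pts), Costa→Design role (88 pts), Leclerc→Ops role (90 pts), Watson→Backend role (91 pts), Petrov→Lead role (96 pts) — total 91+88+90+91+96 = 456 pts.
Row-greedy (each employee in turn takes its best remaining role) gives 410 pts, worse by 46.
No other one-to-one assignment exceeds 456 pts.
Leclerc's own top role is Lead role (95 pts), but forcing Leclerc→Lead role and reassigning the rest optimally gives only 415 pts — worse by 41.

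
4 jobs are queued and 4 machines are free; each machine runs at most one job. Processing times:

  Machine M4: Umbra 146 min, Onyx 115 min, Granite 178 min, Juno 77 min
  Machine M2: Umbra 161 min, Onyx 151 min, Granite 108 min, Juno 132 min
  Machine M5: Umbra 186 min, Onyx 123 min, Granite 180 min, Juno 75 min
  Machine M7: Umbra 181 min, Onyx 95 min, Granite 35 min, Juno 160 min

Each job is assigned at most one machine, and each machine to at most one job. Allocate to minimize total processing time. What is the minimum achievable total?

Min total: 386 min

Optimal: Umbra→Machine M2 (161 min), Onyx→Machine M4 (115 min), Granite→Machine M7 (35 min), Juno→Machine M5 (75 min) — total 161+115+35+75 = 386 min.
Column-greedy (each machine in turn goes to its cheapest remaining job) gives 489 min, worse by 103.
Next-best assignment: Umbra→Machine M2, Onyx→Machine M5, Granite→Machine M7, Juno→Machine M4 = 396 min.
Every other assignment is strictly worse.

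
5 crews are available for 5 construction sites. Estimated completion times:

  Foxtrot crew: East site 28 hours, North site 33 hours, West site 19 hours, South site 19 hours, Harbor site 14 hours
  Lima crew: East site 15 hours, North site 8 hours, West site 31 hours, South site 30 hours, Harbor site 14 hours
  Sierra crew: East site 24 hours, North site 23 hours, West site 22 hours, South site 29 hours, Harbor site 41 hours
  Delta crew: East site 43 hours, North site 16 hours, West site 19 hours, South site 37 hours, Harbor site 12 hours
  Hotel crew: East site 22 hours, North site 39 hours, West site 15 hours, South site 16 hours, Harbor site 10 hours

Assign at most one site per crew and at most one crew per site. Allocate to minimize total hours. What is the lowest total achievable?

Optimal: Foxtrot crew→South site (19 hours), Lima crew→North site (8 hours), Sierra crew→East site (24 hours), Delta crew→Harbor site (12 hours), Hotel crew→West site (15 hours) — total 19+8+24+12+15 = 78 hours.
Column-greedy (each site in turn goes to its cheapest remaining crew) gives 106 hours, worse by 28.
Next-best assignment: Foxtrot crew→West site, Lima crew→North site, Sierra crew→East site, Delta crew→Harbor site, Hotel crew→South site = 79 hours.
Swapping Hotel crew↔Lima crew (Hotel crew→North site 39 hours, Lima crew→West site 31 hours) adds 47.

Minimum total: 78 hours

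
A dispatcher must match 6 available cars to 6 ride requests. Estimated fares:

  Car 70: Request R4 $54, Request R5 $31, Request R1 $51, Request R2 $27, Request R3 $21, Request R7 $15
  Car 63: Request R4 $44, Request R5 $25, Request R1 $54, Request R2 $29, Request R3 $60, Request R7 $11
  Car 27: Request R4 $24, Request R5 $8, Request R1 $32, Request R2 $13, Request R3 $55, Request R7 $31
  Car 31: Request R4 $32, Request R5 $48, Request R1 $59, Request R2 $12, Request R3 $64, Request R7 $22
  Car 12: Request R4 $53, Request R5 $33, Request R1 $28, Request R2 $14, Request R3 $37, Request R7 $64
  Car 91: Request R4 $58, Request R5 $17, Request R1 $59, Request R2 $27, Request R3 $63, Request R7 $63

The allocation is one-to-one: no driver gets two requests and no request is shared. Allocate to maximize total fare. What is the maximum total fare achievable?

Max total: $309

This is the linear assignment problem.
Optimal: Car 70→Request R4 ($54), Car 63→Request R2 ($29), Car 27→Request R3 ($55), Car 31→Request R5 ($48), Car 12→Request R7 ($64), Car 91→Request R1 ($59) — total 54+29+55+48+64+59 = $309.
Max-entry greedy (repeatedly take the single best remaining cell) gives $278, worse by 31.
Next-best assignment: Car 70→Request R2, Car 63→Request R1, Car 27→Request R3, Car 31→Request R5, Car 12→Request R7, Car 91→Request R4 = $306.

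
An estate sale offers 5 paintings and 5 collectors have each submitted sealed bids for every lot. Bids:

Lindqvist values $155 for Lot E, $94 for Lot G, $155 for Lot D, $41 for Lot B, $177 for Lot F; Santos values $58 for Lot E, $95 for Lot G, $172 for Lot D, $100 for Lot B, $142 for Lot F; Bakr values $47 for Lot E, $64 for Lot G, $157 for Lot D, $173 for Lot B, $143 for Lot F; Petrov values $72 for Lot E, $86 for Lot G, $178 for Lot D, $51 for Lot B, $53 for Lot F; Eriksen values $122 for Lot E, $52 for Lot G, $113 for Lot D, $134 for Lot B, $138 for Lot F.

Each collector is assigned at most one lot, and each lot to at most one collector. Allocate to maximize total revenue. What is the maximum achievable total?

Optimal: Lindqvist→Lot F ($177), Santos→Lot G ($95), Bakr→Lot B ($173), Petrov→Lot D ($178), Eriksen→Lot E ($122) — total 177+95+173+178+122 = $745.
Row-greedy (each collector in turn takes its best remaining lot) gives $730, worse by 15.
Swapping Bakr↔Eriksen (Bakr→Lot E $47, Eriksen→Lot B $134) loses 114.

Max total: $745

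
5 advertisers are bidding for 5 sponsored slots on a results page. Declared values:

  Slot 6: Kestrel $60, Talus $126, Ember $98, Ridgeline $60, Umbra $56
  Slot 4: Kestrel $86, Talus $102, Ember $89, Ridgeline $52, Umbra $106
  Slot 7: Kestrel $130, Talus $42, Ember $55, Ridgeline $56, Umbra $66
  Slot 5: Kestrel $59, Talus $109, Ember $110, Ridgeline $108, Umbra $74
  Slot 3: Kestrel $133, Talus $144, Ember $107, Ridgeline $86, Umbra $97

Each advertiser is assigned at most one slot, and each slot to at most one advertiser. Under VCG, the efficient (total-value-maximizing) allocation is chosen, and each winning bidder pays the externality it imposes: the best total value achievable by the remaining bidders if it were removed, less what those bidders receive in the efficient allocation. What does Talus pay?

Talus pays $9.

Efficient allocation: Kestrel→Slot 7 ($130), Talus→Slot 3 ($144), Ember→Slot 6 ($98), Ridgeline→Slot 5 ($108), Umbra→Slot 4 ($106); total welfare W = $586.
Talus receives Slot 3 at value $144, so the others get W − 144 = $442.
Without Talus: best allocation of the remaining 4 bidders over all 5 slots is Kestrel→Slot 7 ($130), Ember→Slot 3 ($107), Ridgeline→Slot 5 ($108), Umbra→Slot 4 ($106), total $451.
VCG payment = (others' best without Talus) − (others' welfare with Talus) = 451 − 442 = $9.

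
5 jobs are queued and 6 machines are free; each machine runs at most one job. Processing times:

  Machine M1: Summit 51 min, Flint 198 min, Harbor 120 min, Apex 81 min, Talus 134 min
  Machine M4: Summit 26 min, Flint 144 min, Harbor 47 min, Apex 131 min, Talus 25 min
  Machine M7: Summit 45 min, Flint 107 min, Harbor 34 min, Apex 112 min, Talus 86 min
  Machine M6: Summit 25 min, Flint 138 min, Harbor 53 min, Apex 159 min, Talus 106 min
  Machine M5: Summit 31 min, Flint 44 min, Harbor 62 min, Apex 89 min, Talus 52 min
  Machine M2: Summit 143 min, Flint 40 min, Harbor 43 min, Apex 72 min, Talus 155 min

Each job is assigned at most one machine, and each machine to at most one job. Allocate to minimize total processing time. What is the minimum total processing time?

Optimal: Summit→Machine M6 (25 min), Flint→Machine M5 (44 min), Harbor→Machine M7 (34 min), Apex→Machine M2 (72 min), Talus→Machine M4 (25 min) — total 25+44+34+72+25 = 200 min.
Row-greedy (each job in turn takes its cheapest remaining machine) gives 205 min, worse by 5.

Min total: 200 min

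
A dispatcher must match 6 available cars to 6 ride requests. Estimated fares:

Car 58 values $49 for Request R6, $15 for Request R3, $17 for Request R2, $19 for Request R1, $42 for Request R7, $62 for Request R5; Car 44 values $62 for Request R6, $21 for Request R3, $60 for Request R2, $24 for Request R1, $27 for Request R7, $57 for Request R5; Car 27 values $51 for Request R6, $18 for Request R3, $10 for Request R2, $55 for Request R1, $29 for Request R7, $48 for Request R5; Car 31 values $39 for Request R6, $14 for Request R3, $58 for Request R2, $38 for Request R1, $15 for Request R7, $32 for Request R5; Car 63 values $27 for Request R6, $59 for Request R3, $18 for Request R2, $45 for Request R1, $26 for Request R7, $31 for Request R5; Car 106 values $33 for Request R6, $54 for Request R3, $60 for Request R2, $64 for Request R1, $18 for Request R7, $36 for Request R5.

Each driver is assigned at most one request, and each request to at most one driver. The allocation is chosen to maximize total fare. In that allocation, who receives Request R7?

Car 27 receives Request R7.

This is a one-to-one assignment (maximum-weight bipartite matching).
Optimal: Car 58→Request R5 ($62), Car 44→Request R6 ($62), Car 27→Request R7 ($29), Car 31→Request R2 ($58), Car 63→Request R3 ($59), Car 106→Request R1 ($64) — total 62+62+29+58+59+64 = $334.
Column-greedy (each request in turn goes to its best remaining driver) gives $310, worse by 24.
Next-best assignment: Car 58→Request R7, Car 44→Request R6, Car 27→Request R5, Car 31→Request R2, Car 63→Request R3, Car 106→Request R1 = $333.
Swapping Car 27↔Car 31 (Car 27→Request R2 $10, Car 31→Request R7 $15) loses 62.
Car 27's own top request is Request R1 ($55), but forcing Car 27→Request R1 and reassigning the rest optimally gives only $317 — worse by 17.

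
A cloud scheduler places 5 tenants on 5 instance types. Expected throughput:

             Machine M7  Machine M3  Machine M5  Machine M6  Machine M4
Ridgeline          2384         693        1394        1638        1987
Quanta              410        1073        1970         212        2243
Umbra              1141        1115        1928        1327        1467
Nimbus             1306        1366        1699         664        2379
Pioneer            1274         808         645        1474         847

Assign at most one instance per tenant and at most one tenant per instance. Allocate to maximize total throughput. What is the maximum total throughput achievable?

Maximum total: 9395 ops/s

Optimal: Ridgeline→Machine M7 (2384 ops/s), Quanta→Machine M4 (2243 ops/s), Umbra→Machine M5 (1928 ops/s), Nimbus→Machine M3 (1366 ops/s), Pioneer→Machine M6 (1474 ops/s) — total 2384+2243+1928+1366+1474 = 9395 ops/s.
Max-entry greedy (repeatedly take the single best remaining cell) gives 9322 ops/s, worse by 73.
Next-best assignment: Ridgeline→Machine M7, Quanta→Machine M5, Umbra→Machine M3, Nimbus→Machine M4, Pioneer→Machine M6 = 9322 ops/s.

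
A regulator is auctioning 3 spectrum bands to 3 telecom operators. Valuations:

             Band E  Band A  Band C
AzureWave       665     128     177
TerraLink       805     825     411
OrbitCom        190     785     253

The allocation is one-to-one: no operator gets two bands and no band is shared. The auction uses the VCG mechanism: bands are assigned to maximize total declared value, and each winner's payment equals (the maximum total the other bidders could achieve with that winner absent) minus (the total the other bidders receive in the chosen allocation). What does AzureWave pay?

AzureWave pays $394M.

Efficient allocation: AzureWave→Band E ($665M), TerraLink→Band C ($411M), OrbitCom→Band A ($785M); total welfare W = $1861M.
AzureWave receives Band E at value $665M, so the others get W − 665 = $1196M.
Without AzureWave: best allocation of the remaining 2 bidders over all 3 bands is TerraLink→Band E ($805M), OrbitCom→Band A ($785M), total $1590M.
VCG payment = (others' best without AzureWave) − (others' welfare with AzureWave) = 1590 − 1196 = $394M.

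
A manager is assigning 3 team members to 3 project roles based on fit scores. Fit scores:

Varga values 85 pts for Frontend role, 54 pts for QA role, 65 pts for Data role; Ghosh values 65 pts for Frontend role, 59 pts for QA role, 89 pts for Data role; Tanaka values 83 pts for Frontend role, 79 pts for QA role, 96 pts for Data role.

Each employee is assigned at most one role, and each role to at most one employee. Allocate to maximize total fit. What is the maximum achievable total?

Max total: 253 pts

Optimal: Varga→Frontend role (85 pts), Ghosh→Data role (89 pts), Tanaka→QA role (79 pts) — total 85+89+79 = 253 pts.
Max-entry greedy (repeatedly take the single best remaining cell) gives 240 pts, worse by 13.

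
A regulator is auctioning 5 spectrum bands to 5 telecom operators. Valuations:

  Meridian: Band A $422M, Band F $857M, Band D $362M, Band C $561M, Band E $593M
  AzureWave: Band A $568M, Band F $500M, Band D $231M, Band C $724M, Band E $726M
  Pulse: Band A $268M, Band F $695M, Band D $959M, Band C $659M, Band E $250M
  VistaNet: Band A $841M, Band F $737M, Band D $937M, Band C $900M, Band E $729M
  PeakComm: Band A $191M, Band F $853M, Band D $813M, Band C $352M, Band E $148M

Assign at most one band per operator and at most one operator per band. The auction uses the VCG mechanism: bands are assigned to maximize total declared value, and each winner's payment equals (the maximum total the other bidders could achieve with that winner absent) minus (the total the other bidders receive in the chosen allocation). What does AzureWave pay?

AzureWave pays $59M.

Efficient allocation: Meridian→Band E ($593M), AzureWave→Band C ($724M), Pulse→Band D ($959M), VistaNet→Band A ($841M), PeakComm→Band F ($853M); total welfare W = $3970M.
AzureWave receives Band C at value $724M, so the others get W − 724 = $3246M.
Without AzureWave: best allocation of the remaining 4 bidders over all 5 bands is Meridian→Band E ($593M), Pulse→Band D ($959M), VistaNet→Band C ($900M), PeakComm→Band F ($853M), total $3305M.
VCG payment = (others' best without AzureWave) − (others' welfare with AzureWave) = 3305 − 3246 = $59M.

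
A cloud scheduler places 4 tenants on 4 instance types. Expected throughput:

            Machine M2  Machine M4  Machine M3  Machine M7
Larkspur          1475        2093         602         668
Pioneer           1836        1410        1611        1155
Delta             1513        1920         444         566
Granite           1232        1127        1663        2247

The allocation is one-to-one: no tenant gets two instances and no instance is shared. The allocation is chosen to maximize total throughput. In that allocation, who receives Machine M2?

Optimal: Larkspur→Machine M4 (2093 ops/s), Pioneer→Machine M3 (1611 ops/s), Delta→Machine M2 (1513 ops/s), Granite→Machine M7 (2247 ops/s) — total 2093+1611+1513+2247 = 7464 ops/s.
Max-entry greedy (repeatedly take the single best remaining cell) gives 6620 ops/s, worse by 844.
Delta's own top instance is Machine M4 (1920 ops/s), but forcing Delta→Machine M4 and reassigning the rest optimally gives only 7253 ops/s — worse by 211.

Delta receives Machine M2.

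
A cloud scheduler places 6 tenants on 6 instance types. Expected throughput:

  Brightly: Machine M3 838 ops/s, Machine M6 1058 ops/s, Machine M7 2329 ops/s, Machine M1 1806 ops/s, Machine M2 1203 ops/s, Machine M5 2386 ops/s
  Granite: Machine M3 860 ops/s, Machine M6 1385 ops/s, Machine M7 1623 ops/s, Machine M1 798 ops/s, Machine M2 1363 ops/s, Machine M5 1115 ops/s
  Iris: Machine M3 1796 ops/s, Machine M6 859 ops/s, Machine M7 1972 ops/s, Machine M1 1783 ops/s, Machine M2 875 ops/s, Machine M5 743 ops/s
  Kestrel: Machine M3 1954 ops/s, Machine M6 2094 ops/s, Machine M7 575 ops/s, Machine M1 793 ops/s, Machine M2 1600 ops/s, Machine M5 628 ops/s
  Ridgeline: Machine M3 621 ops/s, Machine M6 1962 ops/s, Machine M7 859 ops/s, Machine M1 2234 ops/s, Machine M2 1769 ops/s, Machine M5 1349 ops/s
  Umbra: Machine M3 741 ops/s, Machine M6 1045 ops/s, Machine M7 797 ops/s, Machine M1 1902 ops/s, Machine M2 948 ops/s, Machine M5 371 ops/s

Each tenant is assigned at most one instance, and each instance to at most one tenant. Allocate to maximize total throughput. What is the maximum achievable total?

This is the linear assignment problem.
Optimal: Brightly→Machine M5 (2386 ops/s), Granite→Machine M7 (1623 ops/s), Iris→Machine M3 (1796 ops/s), Kestrel→Machine M6 (2094 ops/s), Ridgeline→Machine M2 (1769 ops/s), Umbra→Machine M1 (1902 ops/s) — total 2386+1623+1796+2094+1769+1902 = 11570 ops/s.
Row-greedy (each tenant in turn takes its best remaining instance) gives 11081 ops/s, worse by 489.
Swapping Ridgeline↔Granite (Ridgeline→Machine M7 859 ops/s, Granite→Machine M2 1363 ops/s) loses 1170.
Checked against all permutations: 11570 ops/s is optimal.

Max total: 11570 ops/s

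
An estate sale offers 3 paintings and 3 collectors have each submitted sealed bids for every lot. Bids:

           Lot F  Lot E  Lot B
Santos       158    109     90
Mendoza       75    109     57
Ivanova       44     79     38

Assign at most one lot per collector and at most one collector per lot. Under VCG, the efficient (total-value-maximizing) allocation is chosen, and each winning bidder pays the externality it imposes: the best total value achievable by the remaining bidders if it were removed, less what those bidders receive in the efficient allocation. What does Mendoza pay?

Mendoza pays $41.

Efficient allocation: Santos→Lot F ($158), Mendoza→Lot E ($109), Ivanova→Lot B ($38); total welfare W = $305.
Mendoza receives Lot E at value $109, so the others get W − 109 = $196.
Without Mendoza: best allocation of the remaining 2 bidders over all 3 lots is Santos→Lot F ($158), Ivanova→Lot E ($79), total $237.
VCG payment = (others' best without Mendoza) − (others' welfare with Mendoza) = 237 − 196 = $41.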